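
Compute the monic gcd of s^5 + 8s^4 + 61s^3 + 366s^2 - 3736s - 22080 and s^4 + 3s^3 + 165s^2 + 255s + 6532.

s^2 + s + 92

Apply the Euclidean algorithm:
  s^5 + 8s^4 + 61s^3 + 366s^2 - 3736s - 22080 = (s + 5)(s^4 + 3s^3 + 165s^2 + 255s + 6532) + (-119s^3 - 714s^2 - 11543s - 54740)
  s^4 + 3s^3 + 165s^2 + 255s + 6532 = (-(1/119)s + 3/119)(-119s^3 - 714s^2 - 11543s - 54740) + (86s^2 + 86s + 7912)
  -119s^3 - 714s^2 - 11543s - 54740 = (-(119/86)s - 595/86)(86s^2 + 86s + 7912) + (0)
Last nonzero remainder: 86s^2 + 86s + 7912. Dividing through by 86 gives the monic gcd s^2 + s + 92.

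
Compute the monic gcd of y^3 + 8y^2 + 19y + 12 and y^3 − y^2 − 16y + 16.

y + 4

Repeated division with remainder:
  y^3 + 8y^2 + 19y + 12 = (y^3 − y^2 − 16y + 16) + (9y^2 + 35y − 4)
  y^3 − y^2 − 16y + 16 = ((1/9)y − 44/81)(9y^2 + 35y − 4) + ((280/81)y + 1120/81)
  9y^2 + 35y − 4 = ((729/280)y − 81/280)((280/81)y + 1120/81) + (0)
Last nonzero remainder: (280/81)y + 1120/81. Dividing through by 280/81 gives the monic gcd y + 4.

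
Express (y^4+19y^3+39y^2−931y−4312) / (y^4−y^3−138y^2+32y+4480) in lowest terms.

(y^2+18y+77)/(y^2−2y−80)

By polynomial division,
  y^4+19y^3+39y^2−931y−4312 = (y^4−y^3−138y^2+32y+4480) + (20y^3+177y^2−963y−8792)
  y^4−y^3−138y^2+32y+4480 = ((1/20)y−197/400)(20y^3+177y^2−963y−8792) + (−(1071/400)y^2−(1071/400)y+7497/50)
  20y^3+177y^2−963y−8792 = (−(8000/1071)y−62800/1071)(−(1071/400)y^2−(1071/400)y+7497/50) + (0)
Last nonzero remainder: −(1071/400)y^2−(1071/400)y+7497/50. Dividing through by −1071/400 gives the monic gcd y^2+y−56.
Cancel y^2+y−56 from numerator and denominator to get the reduced form.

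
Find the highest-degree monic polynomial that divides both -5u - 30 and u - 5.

Apply the Euclidean algorithm:
  -5u - 30 = (-5)(u - 5) + (-55)
  u - 5 = (-(1/55)u + 1/11)(-55) + (0)
The last nonzero remainder is the constant -55, so the polynomials are coprime and gcd = 1.

1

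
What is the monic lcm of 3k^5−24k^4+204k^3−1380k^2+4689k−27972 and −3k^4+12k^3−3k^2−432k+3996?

k^7−8k^6+32k^5−172k^4−885k^3+7236k^2−56268k+335664

By polynomial division,
  3k^5−24k^4+204k^3−1380k^2+4689k−27972 = (−k+4)(−3k^4+12k^3−3k^2−432k+3996) + (153k^3−1800k^2+10413k−43956)
  −3k^4+12k^3−3k^2−432k+3996 = (−(1/51)k−44/289)(153k^3−1800k^2+10413k−43956) + (−(21060/289)k^2+(84240/289)k−779220/289)
  153k^3−1800k^2+10413k−43956 = (−(4913/2340)k+3179/195)(−(21060/289)k^2+(84240/289)k−779220/289) + (0)
Last nonzero remainder: −(21060/289)k^2+(84240/289)k−779220/289. Dividing through by −21060/289 gives the monic gcd k^2−4k+37.
Then lcm(f, g) = f·g / gcd(f, g); expanding and making the result monic gives the answer.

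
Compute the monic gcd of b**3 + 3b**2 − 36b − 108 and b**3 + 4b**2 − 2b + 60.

By polynomial division,
  b**3 + 3b**2 − 36b − 108 = (b**3 + 4b**2 − 2b + 60) + (−b**2 − 34b − 168)
  b**3 + 4b**2 − 2b + 60 = (−b + 30)(−b**2 − 34b − 168) + (850b + 5100)
  −b**2 − 34b − 168 = (−(1/850)b − 14/425)(850b + 5100) + (0)
Last nonzero remainder: 850b + 5100. Dividing through by 850 gives the monic gcd b + 6.

b + 6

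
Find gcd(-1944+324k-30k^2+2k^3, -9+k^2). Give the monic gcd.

Repeated division with remainder:
  2k^3-30k^2+324k-1944 = (2k-30)(k^2-9) + (342k-2214)
  k^2-9 = ((1/342)k+41/2166)(342k-2214) + (11880/361)
  342k-2214 = ((6859/660)k-14801/220)(11880/361) + (0)
The last nonzero remainder is the constant 11880/361, so the polynomials are coprime and gcd = 1.

1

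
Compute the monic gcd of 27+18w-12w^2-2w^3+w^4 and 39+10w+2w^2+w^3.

3+w

Repeated division with remainder:
  w^4-2w^3-12w^2+18w+27 = (w-4)(w^3+2w^2+10w+39) + (-14w^2+19w+183)
  w^3+2w^2+10w+39 = (-(1/14)w-47/196)(-14w^2+19w+183) + ((5415/196)w+16245/196)
  -14w^2+19w+183 = (-(2744/5415)w+11956/5415)((5415/196)w+16245/196) + (0)
Last nonzero remainder: (5415/196)w+16245/196. Dividing through by 5415/196 gives the monic gcd w+3.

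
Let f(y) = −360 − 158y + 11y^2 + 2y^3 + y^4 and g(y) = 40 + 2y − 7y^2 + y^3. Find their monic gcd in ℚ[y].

−10 − 3y + y^2

Repeated division with remainder:
  y^4 + 2y^3 + 11y^2 − 158y − 360 = (y + 9)(y^3 − 7y^2 + 2y + 40) + (72y^2 − 216y − 720)
  y^3 − 7y^2 + 2y + 40 = ((1/72)y − 1/18)(72y^2 − 216y − 720) + (0)
Last nonzero remainder: 72y^2 − 216y − 720. Dividing through by 72 gives the monic gcd y^2 − 3y − 10.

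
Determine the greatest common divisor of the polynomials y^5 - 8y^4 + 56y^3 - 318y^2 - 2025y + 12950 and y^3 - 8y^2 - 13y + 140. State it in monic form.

y^2 - 12y + 35

Repeated division with remainder:
  y^5 - 8y^4 + 56y^3 - 318y^2 - 2025y + 12950 = (y^2 + 69)(y^3 - 8y^2 - 13y + 140) + (94y^2 - 1128y + 3290)
  y^3 - 8y^2 - 13y + 140 = ((1/94)y + 2/47)(94y^2 - 1128y + 3290) + (0)
Last nonzero remainder: 94y^2 - 1128y + 3290. Dividing through by 94 gives the monic gcd y^2 - 12y + 35.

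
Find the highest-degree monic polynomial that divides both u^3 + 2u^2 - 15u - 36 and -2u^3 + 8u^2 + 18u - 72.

u^2 - u - 12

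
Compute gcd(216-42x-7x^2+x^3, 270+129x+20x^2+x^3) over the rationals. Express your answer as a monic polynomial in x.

By polynomial division,
  x^3-7x^2-42x+216 = (x^3+20x^2+129x+270) + (-27x^2-171x-54)
  x^3+20x^2+129x+270 = (-(1/27)x-41/81)(-27x^2-171x-54) + ((364/9)x+728/3)
  -27x^2-171x-54 = (-(243/364)x-81/364)((364/9)x+728/3) + (0)
Last nonzero remainder: (364/9)x+728/3. Dividing through by 364/9 gives the monic gcd x+6.

6+x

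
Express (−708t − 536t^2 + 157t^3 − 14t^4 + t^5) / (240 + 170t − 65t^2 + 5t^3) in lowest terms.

(118t − 9t^2 + t^3)/(−40 + 5t)

Euclidean algorithm in ℚ[t]:
  t^5 − 14t^4 + 157t^3 − 536t^2 − 708t = ((1/5)t^2 − (1/5)t + 22)(5t^3 − 65t^2 + 170t + 240) + (880t^2 − 4400t − 5280)
  5t^3 − 65t^2 + 170t + 240 = ((1/176)t − 1/22)(880t^2 − 4400t − 5280) + (0)
Last nonzero remainder: 880t^2 − 4400t − 5280. Dividing through by 880 gives the monic gcd t^2 − 5t − 6.
Cancel t^2 − 5t − 6 from numerator and denominator to get the reduced form.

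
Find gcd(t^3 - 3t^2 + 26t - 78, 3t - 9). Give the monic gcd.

t - 3

Apply the Euclidean algorithm:
  t^3 - 3t^2 + 26t - 78 = ((1/3)t^2 + 26/3)(3t - 9) + (0)
Last nonzero remainder: 3t - 9. Dividing through by 3 gives the monic gcd t - 3.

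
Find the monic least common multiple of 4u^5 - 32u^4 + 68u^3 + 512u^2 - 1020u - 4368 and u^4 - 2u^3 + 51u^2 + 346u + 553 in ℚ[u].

u^7 - 15u^6 + 152u^5 - 623u^4 + 192u^3 + 10805u^2 - 12501u - 86268

Apply the Euclidean algorithm:
  4u^5 - 32u^4 + 68u^3 + 512u^2 - 1020u - 4368 = (4u - 24)(u^4 - 2u^3 + 51u^2 + 346u + 553) + (-184u^3 + 352u^2 + 5072u + 8904)
  u^4 - 2u^3 + 51u^2 + 346u + 553 = (-(1/184)u + 1/2116)(-184u^3 + 352u^2 + 5072u + 8904) + ((41473/529)u^2 + (207365/529)u + 290311/529)
  -184u^3 + 352u^2 + 5072u + 8904 = (-(97336/41473)u + 672888/41473)((41473/529)u^2 + (207365/529)u + 290311/529) + (0)
Last nonzero remainder: (41473/529)u^2 + (207365/529)u + 290311/529. Dividing through by 41473/529 gives the monic gcd u^2 + 5u + 7.
Then lcm(f, g) = f·g / gcd(f, g); expanding and making the result monic gives the answer.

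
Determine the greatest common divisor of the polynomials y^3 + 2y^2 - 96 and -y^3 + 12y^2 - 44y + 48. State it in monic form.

Apply the Euclidean algorithm:
  y^3 + 2y^2 - 96 = (-1)(-y^3 + 12y^2 - 44y + 48) + (14y^2 - 44y - 48)
  -y^3 + 12y^2 - 44y + 48 = (-(1/14)y + 31/49)(14y^2 - 44y - 48) + (-(960/49)y + 3840/49)
  14y^2 - 44y - 48 = (-(343/480)y - 49/80)(-(960/49)y + 3840/49) + (0)
Last nonzero remainder: -(960/49)y + 3840/49. Dividing through by -960/49 gives the monic gcd y - 4.

y - 4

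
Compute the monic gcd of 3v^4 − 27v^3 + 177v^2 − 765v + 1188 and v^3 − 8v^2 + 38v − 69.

v − 3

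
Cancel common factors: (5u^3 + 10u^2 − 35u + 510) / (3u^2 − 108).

Euclidean algorithm in ℚ[u]:
  5u^3 + 10u^2 − 35u + 510 = ((5/3)u + 10/3)(3u^2 − 108) + (145u + 870)
  3u^2 − 108 = ((3/145)u − 18/145)(145u + 870) + (0)
Last nonzero remainder: 145u + 870. Dividing through by 145 gives the monic gcd u + 6.
Cancel u + 6 from numerator and denominator to get the reduced form.

(5u^2 − 20u + 85)/(3u − 18)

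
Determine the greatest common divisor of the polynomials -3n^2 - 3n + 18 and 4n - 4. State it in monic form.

Euclidean algorithm in ℚ[n]:
  -3n^2 - 3n + 18 = (-(3/4)n - 3/2)(4n - 4) + (12)
  4n - 4 = ((1/3)n - 1/3)(12) + (0)
The last nonzero remainder is the constant 12, so the polynomials are coprime and gcd = 1.

1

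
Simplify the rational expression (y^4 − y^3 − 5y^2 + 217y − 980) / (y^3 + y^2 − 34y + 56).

(y^2 − 4y + 35)/(y − 2)

Apply the Euclidean algorithm:
  y^4 − y^3 − 5y^2 + 217y − 980 = (y − 2)(y^3 + y^2 − 34y + 56) + (31y^2 + 93y − 868)
  y^3 + y^2 − 34y + 56 = ((1/31)y − 2/31)(31y^2 + 93y − 868) + (0)
Last nonzero remainder: 31y^2 + 93y − 868. Dividing through by 31 gives the monic gcd y^2 + 3y − 28.
Cancel y^2 + 3y − 28 from numerator and denominator to get the reduced form.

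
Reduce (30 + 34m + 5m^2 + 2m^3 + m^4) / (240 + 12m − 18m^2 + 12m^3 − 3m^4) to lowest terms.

Repeated division with remainder:
  m^4 + 2m^3 + 5m^2 + 34m + 30 = (−1/3)(−3m^4 + 12m^3 − 18m^2 + 12m + 240) + (6m^3 − m^2 + 38m + 110)
  −3m^4 + 12m^3 − 18m^2 + 12m + 240 = (−(1/2)m + 23/12)(6m^3 − m^2 + 38m + 110) + ((35/12)m^2 − (35/6)m + 175/6)
  6m^3 − m^2 + 38m + 110 = ((72/35)m + 132/35)((35/12)m^2 − (35/6)m + 175/6) + (0)
Last nonzero remainder: (35/12)m^2 − (35/6)m + 175/6. Dividing through by 35/12 gives the monic gcd m^2 − 2m + 10.
Cancel m^2 − 2m + 10 from numerator and denominator to get the reduced form.

(−3 − 4m − m^2)/(−24 − 6m + 3m^2)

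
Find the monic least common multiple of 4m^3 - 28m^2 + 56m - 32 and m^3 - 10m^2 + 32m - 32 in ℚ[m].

m^4 - 11m^3 + 42m^2 - 64m + 32

Repeated division with remainder:
  4m^3 - 28m^2 + 56m - 32 = (4)(m^3 - 10m^2 + 32m - 32) + (12m^2 - 72m + 96)
  m^3 - 10m^2 + 32m - 32 = ((1/12)m - 1/3)(12m^2 - 72m + 96) + (0)
Last nonzero remainder: 12m^2 - 72m + 96. Dividing through by 12 gives the monic gcd m^2 - 6m + 8.
Then lcm(f, g) = f·g / gcd(f, g); expanding and making the result monic gives the answer.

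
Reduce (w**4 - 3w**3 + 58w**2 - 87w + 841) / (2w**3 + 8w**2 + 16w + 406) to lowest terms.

Repeated division with remainder:
  w**4 - 3w**3 + 58w**2 - 87w + 841 = ((1/2)w - 7/2)(2w**3 + 8w**2 + 16w + 406) + (78w**2 - 234w + 2262)
  2w**3 + 8w**2 + 16w + 406 = ((1/39)w + 7/39)(78w**2 - 234w + 2262) + (0)
Last nonzero remainder: 78w**2 - 234w + 2262. Dividing through by 78 gives the monic gcd w**2 - 3w + 29.
Cancel w**2 - 3w + 29 from numerator and denominator to get the reduced form.

(w**2 + 29)/(2w + 14)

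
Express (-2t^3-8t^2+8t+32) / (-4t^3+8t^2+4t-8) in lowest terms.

Repeated division with remainder:
  -2t^3-8t^2+8t+32 = (1/2)(-4t^3+8t^2+4t-8) + (-12t^2+6t+36)
  -4t^3+8t^2+4t-8 = ((1/3)t-1/2)(-12t^2+6t+36) + (-5t+10)
  -12t^2+6t+36 = ((12/5)t+18/5)(-5t+10) + (0)
Last nonzero remainder: -5t+10. Dividing through by -5 gives the monic gcd t-2.
Cancel t-2 from numerator and denominator to get the reduced form.

(t^2+6t+8)/(2t^2-2)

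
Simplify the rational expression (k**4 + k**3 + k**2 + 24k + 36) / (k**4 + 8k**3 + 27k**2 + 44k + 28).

By polynomial division,
  k**4 + k**3 + k**2 + 24k + 36 = (k**4 + 8k**3 + 27k**2 + 44k + 28) + (−7k**3 − 26k**2 − 20k + 8)
  k**4 + 8k**3 + 27k**2 + 44k + 28 = (−(1/7)k − 30/49)(−7k**3 − 26k**2 − 20k + 8) + ((403/49)k**2 + (1612/49)k + 1612/49)
  −7k**3 − 26k**2 − 20k + 8 = (−(343/403)k + 98/403)((403/49)k**2 + (1612/49)k + 1612/49) + (0)
Last nonzero remainder: (403/49)k**2 + (1612/49)k + 1612/49. Dividing through by 403/49 gives the monic gcd k**2 + 4k + 4.
Cancel k**2 + 4k + 4 from numerator and denominator to get the reduced form.

(k**2 − 3k + 9)/(k**2 + 4k + 7)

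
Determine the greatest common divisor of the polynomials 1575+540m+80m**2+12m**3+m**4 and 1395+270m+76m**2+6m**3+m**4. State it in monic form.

45+m**2

Euclidean algorithm in ℚ[m]:
  m**4+12m**3+80m**2+540m+1575 = (m**4+6m**3+76m**2+270m+1395) + (6m**3+4m**2+270m+180)
  m**4+6m**3+76m**2+270m+1395 = ((1/6)m+8/9)(6m**3+4m**2+270m+180) + ((247/9)m**2+1235)
  6m**3+4m**2+270m+180 = ((54/247)m+36/247)((247/9)m**2+1235) + (0)
Last nonzero remainder: (247/9)m**2+1235. Dividing through by 247/9 gives the monic gcd m**2+45.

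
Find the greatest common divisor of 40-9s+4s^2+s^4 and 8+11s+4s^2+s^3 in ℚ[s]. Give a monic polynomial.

8+3s+s^2

Apply the Euclidean algorithm:
  s^4+4s^2-9s+40 = (s-4)(s^3+4s^2+11s+8) + (9s^2+27s+72)
  s^3+4s^2+11s+8 = ((1/9)s+1/9)(9s^2+27s+72) + (0)
Last nonzero remainder: 9s^2+27s+72. Dividing through by 9 gives the monic gcd s^2+3s+8.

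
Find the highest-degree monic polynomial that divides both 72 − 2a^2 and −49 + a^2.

1

Apply the Euclidean algorithm:
  −2a^2 + 72 = (−2)(a^2 − 49) + (−26)
  a^2 − 49 = (−(1/26)a^2 + 49/26)(−26) + (0)
The last nonzero remainder is the constant −26, so the polynomials are coprime and gcd = 1.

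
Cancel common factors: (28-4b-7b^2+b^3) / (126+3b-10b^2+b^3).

Apply the Euclidean algorithm:
  b^3-7b^2-4b+28 = (b^3-10b^2+3b+126) + (3b^2-7b-98)
  b^3-10b^2+3b+126 = ((1/3)b-23/9)(3b^2-7b-98) + ((160/9)b-1120/9)
  3b^2-7b-98 = ((27/160)b+63/80)((160/9)b-1120/9) + (0)
Last nonzero remainder: (160/9)b-1120/9. Dividing through by 160/9 gives the monic gcd b-7.
Cancel b-7 from numerator and denominator to get the reduced form.

(-4+b^2)/(-18-3b+b^2)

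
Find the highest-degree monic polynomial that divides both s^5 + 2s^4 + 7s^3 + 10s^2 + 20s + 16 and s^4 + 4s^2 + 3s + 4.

s^2 - s + 4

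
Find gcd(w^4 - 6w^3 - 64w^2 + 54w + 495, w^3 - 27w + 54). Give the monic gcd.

By polynomial division,
  w^4 - 6w^3 - 64w^2 + 54w + 495 = (w - 6)(w^3 - 27w + 54) + (-37w^2 - 162w + 819)
  w^3 - 27w + 54 = (-(1/37)w + 162/1369)(-37w^2 - 162w + 819) + ((19584/1369)w - 58752/1369)
  -37w^2 - 162w + 819 = (-(50653/19584)w - 124579/6528)((19584/1369)w - 58752/1369) + (0)
Last nonzero remainder: (19584/1369)w - 58752/1369. Dividing through by 19584/1369 gives the monic gcd w - 3.

w - 3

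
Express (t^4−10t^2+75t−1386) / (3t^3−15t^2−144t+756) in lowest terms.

(t^2−t+33)/(3t−18)

Euclidean algorithm in ℚ[t]:
  t^4−10t^2+75t−1386 = ((1/3)t+5/3)(3t^3−15t^2−144t+756) + (63t^2+63t−2646)
  3t^3−15t^2−144t+756 = ((1/21)t−2/7)(63t^2+63t−2646) + (0)
Last nonzero remainder: 63t^2+63t−2646. Dividing through by 63 gives the monic gcd t^2+t−42.
Cancel t^2+t−42 from numerator and denominator to get the reduced form.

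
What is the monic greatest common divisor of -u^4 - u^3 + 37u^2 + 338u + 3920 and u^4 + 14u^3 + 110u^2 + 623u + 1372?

u^2 + 3u + 49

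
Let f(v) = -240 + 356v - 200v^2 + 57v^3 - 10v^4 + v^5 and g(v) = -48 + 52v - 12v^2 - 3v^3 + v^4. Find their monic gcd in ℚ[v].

-12 + 16v - 7v^2 + v^3

Euclidean algorithm in ℚ[v]:
  v^5 - 10v^4 + 57v^3 - 200v^2 + 356v - 240 = (v - 7)(v^4 - 3v^3 - 12v^2 + 52v - 48) + (48v^3 - 336v^2 + 768v - 576)
  v^4 - 3v^3 - 12v^2 + 52v - 48 = ((1/48)v + 1/12)(48v^3 - 336v^2 + 768v - 576) + (0)
Last nonzero remainder: 48v^3 - 336v^2 + 768v - 576. Dividing through by 48 gives the monic gcd v^3 - 7v^2 + 16v - 12.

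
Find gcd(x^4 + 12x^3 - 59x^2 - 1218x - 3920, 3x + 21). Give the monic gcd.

Apply the Euclidean algorithm:
  x^4 + 12x^3 - 59x^2 - 1218x - 3920 = ((1/3)x^3 + (5/3)x^2 - (94/3)x - 560/3)(3x + 21) + (0)
Last nonzero remainder: 3x + 21. Dividing through by 3 gives the monic gcd x + 7.

x + 7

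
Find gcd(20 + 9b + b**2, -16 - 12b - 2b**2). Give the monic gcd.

4 + b

Repeated division with remainder:
  b**2 + 9b + 20 = (-1/2)(-2b**2 - 12b - 16) + (3b + 12)
  -2b**2 - 12b - 16 = (-(2/3)b - 4/3)(3b + 12) + (0)
Last nonzero remainder: 3b + 12. Dividing through by 3 gives the monic gcd b + 4.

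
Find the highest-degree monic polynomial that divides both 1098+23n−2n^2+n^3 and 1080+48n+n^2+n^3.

9+n

Euclidean algorithm in ℚ[n]:
  n^3−2n^2+23n+1098 = (n^3+n^2+48n+1080) + (−3n^2−25n+18)
  n^3+n^2+48n+1080 = (−(1/3)n+22/9)(−3n^2−25n+18) + ((1036/9)n+1036)
  −3n^2−25n+18 = (−(27/1036)n+9/518)((1036/9)n+1036) + (0)
Last nonzero remainder: (1036/9)n+1036. Dividing through by 1036/9 gives the monic gcd n+9.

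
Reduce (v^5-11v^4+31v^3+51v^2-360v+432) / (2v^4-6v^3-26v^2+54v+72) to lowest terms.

(v^2-7v+12)/(2v+2)

By polynomial division,
  v^5-11v^4+31v^3+51v^2-360v+432 = ((1/2)v-4)(2v^4-6v^3-26v^2+54v+72) + (20v^3-80v^2-180v+720)
  2v^4-6v^3-26v^2+54v+72 = ((1/10)v+1/10)(20v^3-80v^2-180v+720) + (0)
Last nonzero remainder: 20v^3-80v^2-180v+720. Dividing through by 20 gives the monic gcd v^3-4v^2-9v+36.
Cancel v^3-4v^2-9v+36 from numerator and denominator to get the reduced form.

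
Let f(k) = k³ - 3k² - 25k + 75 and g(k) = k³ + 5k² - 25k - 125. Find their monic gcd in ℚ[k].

Apply the Euclidean algorithm:
  k³ - 3k² - 25k + 75 = (k³ + 5k² - 25k - 125) + (-8k² + 200)
  k³ + 5k² - 25k - 125 = (-(1/8)k - 5/8)(-8k² + 200) + (0)
Last nonzero remainder: -8k² + 200. Dividing through by -8 gives the monic gcd k² - 25.

k² - 25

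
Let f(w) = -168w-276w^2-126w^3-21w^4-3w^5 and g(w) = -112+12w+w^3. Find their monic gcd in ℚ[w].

28+4w+w^2

Repeated division with remainder:
  -3w^5-21w^4-126w^3-276w^2-168w = (-3w^2-21w-90)(w^3+12w-112) + (-360w^2-1440w-10080)
  w^3+12w-112 = (-(1/360)w+1/90)(-360w^2-1440w-10080) + (0)
Last nonzero remainder: -360w^2-1440w-10080. Dividing through by -360 gives the monic gcd w^2+4w+28.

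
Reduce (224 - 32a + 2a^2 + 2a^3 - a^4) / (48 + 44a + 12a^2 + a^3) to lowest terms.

(56 - 22a + 6a^2 - a^3)/(12 + 8a + a^2)

Repeated division with remainder:
  -a^4 + 2a^3 + 2a^2 - 32a + 224 = (-a + 14)(a^3 + 12a^2 + 44a + 48) + (-122a^2 - 600a - 448)
  a^3 + 12a^2 + 44a + 48 = (-(1/122)a - 216/3721)(-122a^2 - 600a - 448) + ((20460/3721)a + 81840/3721)
  -122a^2 - 600a - 448 = (-(226981/10230)a - 104188/5115)((20460/3721)a + 81840/3721) + (0)
Last nonzero remainder: (20460/3721)a + 81840/3721. Dividing through by 20460/3721 gives the monic gcd a + 4.
Cancel a + 4 from numerator and denominator to get the reduced form.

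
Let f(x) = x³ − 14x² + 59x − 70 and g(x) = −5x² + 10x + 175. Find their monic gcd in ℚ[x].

x − 7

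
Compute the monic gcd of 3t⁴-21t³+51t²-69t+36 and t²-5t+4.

t²-5t+4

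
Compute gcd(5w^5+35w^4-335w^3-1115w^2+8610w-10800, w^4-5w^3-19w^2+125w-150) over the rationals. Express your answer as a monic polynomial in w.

Repeated division with remainder:
  5w^5+35w^4-335w^3-1115w^2+8610w-10800 = (5w+60)(w^4-5w^3-19w^2+125w-150) + (60w^3-600w^2+1860w-1800)
  w^4-5w^3-19w^2+125w-150 = ((1/60)w+1/12)(60w^3-600w^2+1860w-1800) + (0)
Last nonzero remainder: 60w^3-600w^2+1860w-1800. Dividing through by 60 gives the monic gcd w^3-10w^2+31w-30.

w^3-10w^2+31w-30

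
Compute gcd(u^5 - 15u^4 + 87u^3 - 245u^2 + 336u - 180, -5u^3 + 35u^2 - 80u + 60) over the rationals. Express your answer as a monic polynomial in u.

u^3 - 7u^2 + 16u - 12

By polynomial division,
  u^5 - 15u^4 + 87u^3 - 245u^2 + 336u - 180 = (-(1/5)u^2 + (8/5)u - 3)(-5u^3 + 35u^2 - 80u + 60) + (0)
Last nonzero remainder: -5u^3 + 35u^2 - 80u + 60. Dividing through by -5 gives the monic gcd u^3 - 7u^2 + 16u - 12.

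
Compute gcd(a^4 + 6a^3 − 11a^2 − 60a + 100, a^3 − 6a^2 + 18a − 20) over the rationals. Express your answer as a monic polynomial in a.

a − 2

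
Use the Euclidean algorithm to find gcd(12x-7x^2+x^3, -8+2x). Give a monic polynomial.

Apply the Euclidean algorithm:
  x^3-7x^2+12x = ((1/2)x^2-(3/2)x)(2x-8) + (0)
Last nonzero remainder: 2x-8. Dividing through by 2 gives the monic gcd x-4.

-4+x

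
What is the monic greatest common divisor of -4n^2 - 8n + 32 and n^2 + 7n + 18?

Repeated division with remainder:
  -4n^2 - 8n + 32 = (-4)(n^2 + 7n + 18) + (20n + 104)
  n^2 + 7n + 18 = ((1/20)n + 9/100)(20n + 104) + (216/25)
  20n + 104 = ((125/54)n + 325/27)(216/25) + (0)
The last nonzero remainder is the constant 216/25, so the polynomials are coprime and gcd = 1.

1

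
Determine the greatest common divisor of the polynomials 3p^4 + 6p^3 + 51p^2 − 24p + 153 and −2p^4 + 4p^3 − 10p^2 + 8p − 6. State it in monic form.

p^2 − p + 3

Apply the Euclidean algorithm:
  3p^4 + 6p^3 + 51p^2 − 24p + 153 = (−3/2)(−2p^4 + 4p^3 − 10p^2 + 8p − 6) + (12p^3 + 36p^2 − 12p + 144)
  −2p^4 + 4p^3 − 10p^2 + 8p − 6 = (−(1/6)p + 5/6)(12p^3 + 36p^2 − 12p + 144) + (−42p^2 + 42p − 126)
  12p^3 + 36p^2 − 12p + 144 = (−(2/7)p − 8/7)(−42p^2 + 42p − 126) + (0)
Last nonzero remainder: −42p^2 + 42p − 126. Dividing through by −42 gives the monic gcd p^2 − p + 3.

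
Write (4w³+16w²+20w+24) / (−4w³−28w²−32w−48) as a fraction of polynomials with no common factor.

Repeated division with remainder:
  4w³+16w²+20w+24 = (−1)(−4w³−28w²−32w−48) + (−12w²−12w−24)
  −4w³−28w²−32w−48 = ((1/3)w+2)(−12w²−12w−24) + (0)
Last nonzero remainder: −12w²−12w−24. Dividing through by −12 gives the monic gcd w²+w+2.
Cancel w²+w+2 from numerator and denominator to get the reduced form.

(−w−3)/(w+6)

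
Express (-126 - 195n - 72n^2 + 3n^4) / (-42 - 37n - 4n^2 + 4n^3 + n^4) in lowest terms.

(-18 - 15n + 3n^2)/(-6 - n + n^2)

Apply the Euclidean algorithm:
  3n^4 - 72n^2 - 195n - 126 = (3)(n^4 + 4n^3 - 4n^2 - 37n - 42) + (-12n^3 - 60n^2 - 84n)
  n^4 + 4n^3 - 4n^2 - 37n - 42 = (-(1/12)n + 1/12)(-12n^3 - 60n^2 - 84n) + (-6n^2 - 30n - 42)
  -12n^3 - 60n^2 - 84n = (2n)(-6n^2 - 30n - 42) + (0)
Last nonzero remainder: -6n^2 - 30n - 42. Dividing through by -6 gives the monic gcd n^2 + 5n + 7.
Cancel n^2 + 5n + 7 from numerator and denominator to get the reduced form.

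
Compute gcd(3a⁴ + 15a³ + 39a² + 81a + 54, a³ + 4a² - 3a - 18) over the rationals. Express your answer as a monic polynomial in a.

By polynomial division,
  3a⁴ + 15a³ + 39a² + 81a + 54 = (3a + 3)(a³ + 4a² - 3a - 18) + (36a² + 144a + 108)
  a³ + 4a² - 3a - 18 = ((1/36)a)(36a² + 144a + 108) + (-6a - 18)
  36a² + 144a + 108 = (-6a - 6)(-6a - 18) + (0)
Last nonzero remainder: -6a - 18. Dividing through by -6 gives the monic gcd a + 3.

a + 3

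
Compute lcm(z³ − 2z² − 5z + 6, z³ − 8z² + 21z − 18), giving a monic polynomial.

z⁵ − 7z⁴ + 11z³ + 19z² − 60z + 36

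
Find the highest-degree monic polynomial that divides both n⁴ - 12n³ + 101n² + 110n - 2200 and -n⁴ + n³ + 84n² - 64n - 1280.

n² - n - 20

Euclidean algorithm in ℚ[n]:
  n⁴ - 12n³ + 101n² + 110n - 2200 = (-1)(-n⁴ + n³ + 84n² - 64n - 1280) + (-11n³ + 185n² + 46n - 3480)
  -n⁴ + n³ + 84n² - 64n - 1280 = ((1/11)n + 174/121)(-11n³ + 185n² + 46n - 3480) + (-(22532/121)n² + (22532/121)n + 450640/121)
  -11n³ + 185n² + 46n - 3480 = ((1331/22532)n - 10527/11266)(-(22532/121)n² + (22532/121)n + 450640/121) + (0)
Last nonzero remainder: -(22532/121)n² + (22532/121)n + 450640/121. Dividing through by -22532/121 gives the monic gcd n² - n - 20.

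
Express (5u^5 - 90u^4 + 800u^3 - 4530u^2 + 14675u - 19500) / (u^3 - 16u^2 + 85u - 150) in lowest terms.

By polynomial division,
  5u^5 - 90u^4 + 800u^3 - 4530u^2 + 14675u - 19500 = (5u^2 - 10u + 215)(u^3 - 16u^2 + 85u - 150) + (510u^2 - 5100u + 12750)
  u^3 - 16u^2 + 85u - 150 = ((1/510)u - 1/85)(510u^2 - 5100u + 12750) + (0)
Last nonzero remainder: 510u^2 - 5100u + 12750. Dividing through by 510 gives the monic gcd u^2 - 10u + 25.
Cancel u^2 - 10u + 25 from numerator and denominator to get the reduced form.

(5u^3 - 40u^2 + 275u - 780)/(u - 6)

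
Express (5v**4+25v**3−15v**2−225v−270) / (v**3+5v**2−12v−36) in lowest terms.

(5v**2+30v+45)/(v+6)

Repeated division with remainder:
  5v**4+25v**3−15v**2−225v−270 = (5v)(v**3+5v**2−12v−36) + (45v**2−45v−270)
  v**3+5v**2−12v−36 = ((1/45)v+2/15)(45v**2−45v−270) + (0)
Last nonzero remainder: 45v**2−45v−270. Dividing through by 45 gives the monic gcd v**2−v−6.
Cancel v**2−v−6 from numerator and denominator to get the reduced form.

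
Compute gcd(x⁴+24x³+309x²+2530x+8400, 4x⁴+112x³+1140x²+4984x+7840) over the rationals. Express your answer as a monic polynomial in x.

x²+17x+70

Euclidean algorithm in ℚ[x]:
  x⁴+24x³+309x²+2530x+8400 = (1/4)(4x⁴+112x³+1140x²+4984x+7840) + (-4x³+24x²+1284x+6440)
  4x⁴+112x³+1140x²+4984x+7840 = (-x-34)(-4x³+24x²+1284x+6440) + (3240x²+55080x+226800)
  -4x³+24x²+1284x+6440 = (-(1/810)x+23/810)(3240x²+55080x+226800) + (0)
Last nonzero remainder: 3240x²+55080x+226800. Dividing through by 3240 gives the monic gcd x²+17x+70.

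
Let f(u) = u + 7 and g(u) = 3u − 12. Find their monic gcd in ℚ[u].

Apply the Euclidean algorithm:
  u + 7 = (1/3)(3u − 12) + (11)
  3u − 12 = ((3/11)u − 12/11)(11) + (0)
The last nonzero remainder is the constant 11, so the polynomials are coprime and gcd = 1.

1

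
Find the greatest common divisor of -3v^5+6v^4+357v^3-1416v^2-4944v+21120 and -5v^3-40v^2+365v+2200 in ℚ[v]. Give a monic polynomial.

v^2+3v-88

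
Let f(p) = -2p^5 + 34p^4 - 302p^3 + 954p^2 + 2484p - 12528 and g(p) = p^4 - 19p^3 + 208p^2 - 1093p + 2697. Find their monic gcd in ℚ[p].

p^2 - 10p + 87

By polynomial division,
  -2p^5 + 34p^4 - 302p^3 + 954p^2 + 2484p - 12528 = (-2p - 4)(p^4 - 19p^3 + 208p^2 - 1093p + 2697) + (38p^3 - 400p^2 + 3506p - 1740)
  p^4 - 19p^3 + 208p^2 - 1093p + 2697 = ((1/38)p - 161/722)(38p^3 - 400p^2 + 3506p - 1740) + ((9581/361)p^2 - (95810/361)p + 833547/361)
  38p^3 - 400p^2 + 3506p - 1740 = ((13718/9581)p - 7220/9581)((9581/361)p^2 - (95810/361)p + 833547/361) + (0)
Last nonzero remainder: (9581/361)p^2 - (95810/361)p + 833547/361. Dividing through by 9581/361 gives the monic gcd p^2 - 10p + 87.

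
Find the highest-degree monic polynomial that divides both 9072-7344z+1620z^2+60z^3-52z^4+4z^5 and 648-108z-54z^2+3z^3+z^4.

By polynomial division,
  4z^5-52z^4+60z^3+1620z^2-7344z+9072 = (4z-64)(z^4+3z^3-54z^2-108z+648) + (468z^3-1404z^2-16848z+50544)
  z^4+3z^3-54z^2-108z+648 = ((1/468)z+1/78)(468z^3-1404z^2-16848z+50544) + (0)
Last nonzero remainder: 468z^3-1404z^2-16848z+50544. Dividing through by 468 gives the monic gcd z^3-3z^2-36z+108.

108-36z-3z^2+z^3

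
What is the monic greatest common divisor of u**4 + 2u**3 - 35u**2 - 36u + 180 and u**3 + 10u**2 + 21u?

Euclidean algorithm in ℚ[u]:
  u**4 + 2u**3 - 35u**2 - 36u + 180 = (u - 8)(u**3 + 10u**2 + 21u) + (24u**2 + 132u + 180)
  u**3 + 10u**2 + 21u = ((1/24)u + 3/16)(24u**2 + 132u + 180) + (-(45/4)u - 135/4)
  24u**2 + 132u + 180 = (-(32/15)u - 16/3)(-(45/4)u - 135/4) + (0)
Last nonzero remainder: -(45/4)u - 135/4. Dividing through by -45/4 gives the monic gcd u + 3.

u + 3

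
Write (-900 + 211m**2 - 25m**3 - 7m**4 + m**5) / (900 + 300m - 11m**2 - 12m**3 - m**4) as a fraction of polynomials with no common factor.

Repeated division with remainder:
  m**5 - 7m**4 - 25m**3 + 211m**2 - 900 = (-m + 19)(-m**4 - 12m**3 - 11m**2 + 300m + 900) + (192m**3 + 720m**2 - 4800m - 18000)
  -m**4 - 12m**3 - 11m**2 + 300m + 900 = (-(1/192)m - 11/256)(192m**3 + 720m**2 - 4800m - 18000) + (-(81/16)m**2 + 2025/16)
  192m**3 + 720m**2 - 4800m - 18000 = (-(1024/27)m - 1280/9)(-(81/16)m**2 + 2025/16) + (0)
Last nonzero remainder: -(81/16)m**2 + 2025/16. Dividing through by -81/16 gives the monic gcd m**2 - 25.
Cancel m**2 - 25 from numerator and denominator to get the reduced form.

(-36 + 7m**2 - m**3)/(36 + 12m + m**2)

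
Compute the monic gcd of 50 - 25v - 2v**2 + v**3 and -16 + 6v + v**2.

By polynomial division,
  v**3 - 2v**2 - 25v + 50 = (v - 8)(v**2 + 6v - 16) + (39v - 78)
  v**2 + 6v - 16 = ((1/39)v + 8/39)(39v - 78) + (0)
Last nonzero remainder: 39v - 78. Dividing through by 39 gives the monic gcd v - 2.

-2 + v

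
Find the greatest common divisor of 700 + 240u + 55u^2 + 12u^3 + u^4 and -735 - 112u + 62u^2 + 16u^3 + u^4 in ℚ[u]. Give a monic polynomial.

Repeated division with remainder:
  u^4 + 12u^3 + 55u^2 + 240u + 700 = (u^4 + 16u^3 + 62u^2 - 112u - 735) + (-4u^3 - 7u^2 + 352u + 1435)
  u^4 + 16u^3 + 62u^2 - 112u - 735 = (-(1/4)u - 57/16)(-4u^3 - 7u^2 + 352u + 1435) + ((2001/16)u^2 + (6003/4)u + 70035/16)
  -4u^3 - 7u^2 + 352u + 1435 = (-(64/2001)u + 656/2001)((2001/16)u^2 + (6003/4)u + 70035/16) + (0)
Last nonzero remainder: (2001/16)u^2 + (6003/4)u + 70035/16. Dividing through by 2001/16 gives the monic gcd u^2 + 12u + 35.

35 + 12u + u^2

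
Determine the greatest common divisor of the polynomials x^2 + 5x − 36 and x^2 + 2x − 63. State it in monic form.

x + 9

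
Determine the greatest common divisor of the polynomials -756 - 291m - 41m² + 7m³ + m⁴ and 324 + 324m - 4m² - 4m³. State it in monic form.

Apply the Euclidean algorithm:
  m⁴ + 7m³ - 41m² - 291m - 756 = (-(1/4)m - 3/2)(-4m³ - 4m² + 324m + 324) + (34m² + 276m - 270)
  -4m³ - 4m² + 324m + 324 = (-(2/17)m + 242/289)(34m² + 276m - 270) + ((17664/289)m + 158976/289)
  34m² + 276m - 270 = ((4913/8832)m - 1445/2944)((17664/289)m + 158976/289) + (0)
Last nonzero remainder: (17664/289)m + 158976/289. Dividing through by 17664/289 gives the monic gcd m + 9.

9 + m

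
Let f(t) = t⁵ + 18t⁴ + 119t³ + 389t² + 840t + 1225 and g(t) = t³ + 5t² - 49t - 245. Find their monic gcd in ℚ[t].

t² + 12t + 35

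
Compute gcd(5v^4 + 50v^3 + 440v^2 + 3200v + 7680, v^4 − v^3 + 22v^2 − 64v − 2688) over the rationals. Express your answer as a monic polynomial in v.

v^3 + 6v^2 + 64v + 384

By polynomial division,
  5v^4 + 50v^3 + 440v^2 + 3200v + 7680 = (5)(v^4 − v^3 + 22v^2 − 64v − 2688) + (55v^3 + 330v^2 + 3520v + 21120)
  v^4 − v^3 + 22v^2 − 64v − 2688 = ((1/55)v − 7/55)(55v^3 + 330v^2 + 3520v + 21120) + (0)
Last nonzero remainder: 55v^3 + 330v^2 + 3520v + 21120. Dividing through by 55 gives the monic gcd v^3 + 6v^2 + 64v + 384.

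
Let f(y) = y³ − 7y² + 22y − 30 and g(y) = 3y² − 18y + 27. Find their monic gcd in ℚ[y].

y − 3

Repeated division with remainder:
  y³ − 7y² + 22y − 30 = ((1/3)y − 1/3)(3y² − 18y + 27) + (7y − 21)
  3y² − 18y + 27 = ((3/7)y − 9/7)(7y − 21) + (0)
Last nonzero remainder: 7y − 21. Dividing through by 7 gives the monic gcd y − 3.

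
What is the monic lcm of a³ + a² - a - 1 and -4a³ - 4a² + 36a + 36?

a⁵ + a⁴ - 10a³ - 10a² + 9a + 9

By polynomial division,
  a³ + a² - a - 1 = (-1/4)(-4a³ - 4a² + 36a + 36) + (8a + 8)
  -4a³ - 4a² + 36a + 36 = (-(1/2)a² + 9/2)(8a + 8) + (0)
Last nonzero remainder: 8a + 8. Dividing through by 8 gives the monic gcd a + 1.
Then lcm(f, g) = f·g / gcd(f, g); expanding and making the result monic gives the answer.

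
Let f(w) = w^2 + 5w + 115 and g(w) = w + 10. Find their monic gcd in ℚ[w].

Apply the Euclidean algorithm:
  w^2 + 5w + 115 = (w - 5)(w + 10) + (165)
  w + 10 = ((1/165)w + 2/33)(165) + (0)
The last nonzero remainder is the constant 165, so the polynomials are coprime and gcd = 1.

1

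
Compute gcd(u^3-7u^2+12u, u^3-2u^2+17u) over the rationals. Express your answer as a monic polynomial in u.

u

By polynomial division,
  u^3-7u^2+12u = (u^3-2u^2+17u) + (-5u^2-5u)
  u^3-2u^2+17u = (-(1/5)u+3/5)(-5u^2-5u) + (20u)
  -5u^2-5u = (-(1/4)u-1/4)(20u) + (0)
Last nonzero remainder: 20u. Dividing through by 20 gives the monic gcd u.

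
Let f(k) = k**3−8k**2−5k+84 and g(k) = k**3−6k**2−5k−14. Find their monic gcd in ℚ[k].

k−7

Repeated division with remainder:
  k**3−8k**2−5k+84 = (k**3−6k**2−5k−14) + (−2k**2+98)
  k**3−6k**2−5k−14 = (−(1/2)k+3)(−2k**2+98) + (44k−308)
  −2k**2+98 = (−(1/22)k−7/22)(44k−308) + (0)
Last nonzero remainder: 44k−308. Dividing through by 44 gives the monic gcd k−7.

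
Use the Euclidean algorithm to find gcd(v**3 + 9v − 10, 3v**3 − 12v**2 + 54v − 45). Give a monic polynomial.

Apply the Euclidean algorithm:
  v**3 + 9v − 10 = (1/3)(3v**3 − 12v**2 + 54v − 45) + (4v**2 − 9v + 5)
  3v**3 − 12v**2 + 54v − 45 = ((3/4)v − 21/16)(4v**2 − 9v + 5) + ((615/16)v − 615/16)
  4v**2 − 9v + 5 = ((64/615)v − 16/123)((615/16)v − 615/16) + (0)
Last nonzero remainder: (615/16)v − 615/16. Dividing through by 615/16 gives the monic gcd v − 1.

v − 1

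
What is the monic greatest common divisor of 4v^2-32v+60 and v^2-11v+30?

v-5

Apply the Euclidean algorithm:
  4v^2-32v+60 = (4)(v^2-11v+30) + (12v-60)
  v^2-11v+30 = ((1/12)v-1/2)(12v-60) + (0)
Last nonzero remainder: 12v-60. Dividing through by 12 gives the monic gcd v-5.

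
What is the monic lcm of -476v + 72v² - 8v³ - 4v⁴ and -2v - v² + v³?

By polynomial division,
  -4v⁴ - 8v³ + 72v² - 476v = (-4v - 12)(v³ - v² - 2v) + (52v² - 500v)
  v³ - v² - 2v = ((1/52)v + 28/169)(52v² - 500v) + ((13662/169)v)
  52v² - 500v = ((4394/6831)v - 42250/6831)((13662/169)v) + (0)
Last nonzero remainder: (13662/169)v. Dividing through by 13662/169 gives the monic gcd v.
Then lcm(f, g) = f·g / gcd(f, g); expanding and making the result monic gives the answer.

-238v - 83v² + 133v³ - 22v⁴ + v⁵ + v⁶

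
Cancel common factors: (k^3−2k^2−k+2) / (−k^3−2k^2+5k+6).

(−k+1)/(k+3)

Apply the Euclidean algorithm:
  k^3−2k^2−k+2 = (−1)(−k^3−2k^2+5k+6) + (−4k^2+4k+8)
  −k^3−2k^2+5k+6 = ((1/4)k+3/4)(−4k^2+4k+8) + (0)
Last nonzero remainder: −4k^2+4k+8. Dividing through by −4 gives the monic gcd k^2−k−2.
Cancel k^2−k−2 from numerator and denominator to get the reduced form.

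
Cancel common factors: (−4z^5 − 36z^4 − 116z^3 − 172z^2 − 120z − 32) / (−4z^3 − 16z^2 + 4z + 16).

(z^3 + 4z^2 + 5z + 2)/(z − 1)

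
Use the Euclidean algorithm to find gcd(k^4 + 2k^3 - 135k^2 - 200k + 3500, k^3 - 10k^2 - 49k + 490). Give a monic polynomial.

Euclidean algorithm in ℚ[k]:
  k^4 + 2k^3 - 135k^2 - 200k + 3500 = (k + 12)(k^3 - 10k^2 - 49k + 490) + (34k^2 - 102k - 2380)
  k^3 - 10k^2 - 49k + 490 = ((1/34)k - 7/34)(34k^2 - 102k - 2380) + (0)
Last nonzero remainder: 34k^2 - 102k - 2380. Dividing through by 34 gives the monic gcd k^2 - 3k - 70.

k^2 - 3k - 70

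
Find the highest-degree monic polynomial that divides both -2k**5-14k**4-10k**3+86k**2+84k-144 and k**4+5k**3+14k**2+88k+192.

By polynomial division,
  -2k**5-14k**4-10k**3+86k**2+84k-144 = (-2k-4)(k**4+5k**3+14k**2+88k+192) + (38k**3+318k**2+820k+624)
  k**4+5k**3+14k**2+88k+192 = ((1/38)k-32/361)(38k**3+318k**2+820k+624) + ((7440/361)k**2+(52080/361)k+89280/361)
  38k**3+318k**2+820k+624 = ((6859/3720)k+4693/1860)((7440/361)k**2+(52080/361)k+89280/361) + (0)
Last nonzero remainder: (7440/361)k**2+(52080/361)k+89280/361. Dividing through by 7440/361 gives the monic gcd k**2+7k+12.

k**2+7k+12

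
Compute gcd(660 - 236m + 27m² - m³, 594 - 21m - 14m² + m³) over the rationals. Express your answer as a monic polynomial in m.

-11 + m

Repeated division with remainder:
  -m³ + 27m² - 236m + 660 = (-1)(m³ - 14m² - 21m + 594) + (13m² - 257m + 1254)
  m³ - 14m² - 21m + 594 = ((1/13)m + 75/169)(13m² - 257m + 1254) + (-(576/169)m + 6336/169)
  13m² - 257m + 1254 = (-(2197/576)m + 3211/96)(-(576/169)m + 6336/169) + (0)
Last nonzero remainder: -(576/169)m + 6336/169. Dividing through by -576/169 gives the monic gcd m - 11.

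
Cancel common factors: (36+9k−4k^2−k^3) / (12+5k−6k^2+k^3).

(−12−7k−k^2)/(−4−3k+k^2)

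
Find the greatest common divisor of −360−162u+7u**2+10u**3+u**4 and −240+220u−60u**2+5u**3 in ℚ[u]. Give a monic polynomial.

−4+u

Apply the Euclidean algorithm:
  u**4+10u**3+7u**2−162u−360 = ((1/5)u+22/5)(5u**3−60u**2+220u−240) + (227u**2−1082u+696)
  5u**3−60u**2+220u−240 = ((5/227)u−8210/51529)(227u**2−1082u+696) + ((1663200/51529)u−6652800/51529)
  227u**2−1082u+696 = ((11697083/1663200)u−1494341/277200)((1663200/51529)u−6652800/51529) + (0)
Last nonzero remainder: (1663200/51529)u−6652800/51529. Dividing through by 1663200/51529 gives the monic gcd u−4.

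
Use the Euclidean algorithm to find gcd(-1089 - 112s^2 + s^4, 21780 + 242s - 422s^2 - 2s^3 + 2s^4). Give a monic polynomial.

Euclidean algorithm in ℚ[s]:
  s^4 - 112s^2 - 1089 = (1/2)(2s^4 - 2s^3 - 422s^2 + 242s + 21780) + (s^3 + 99s^2 - 121s - 11979)
  2s^4 - 2s^3 - 422s^2 + 242s + 21780 = (2s - 200)(s^3 + 99s^2 - 121s - 11979) + (19620s^2 - 2374020)
  s^3 + 99s^2 - 121s - 11979 = ((1/19620)s + 11/2180)(19620s^2 - 2374020) + (0)
Last nonzero remainder: 19620s^2 - 2374020. Dividing through by 19620 gives the monic gcd s^2 - 121.

-121 + s^2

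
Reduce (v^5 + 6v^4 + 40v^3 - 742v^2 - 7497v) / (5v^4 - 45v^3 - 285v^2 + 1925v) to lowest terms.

Apply the Euclidean algorithm:
  v^5 + 6v^4 + 40v^3 - 742v^2 - 7497v = ((1/5)v + 3)(5v^4 - 45v^3 - 285v^2 + 1925v) + (232v^3 - 272v^2 - 13272v)
  5v^4 - 45v^3 - 285v^2 + 1925v = ((5/232)v - 1135/6728)(232v^3 - 272v^2 - 13272v) + (-(37720/841)v^2 - (264040/841)v)
  232v^3 - 272v^2 - 13272v = (-(24389/4715)v + 199317/4715)(-(37720/841)v^2 - (264040/841)v) + (0)
Last nonzero remainder: -(37720/841)v^2 - (264040/841)v. Dividing through by -37720/841 gives the monic gcd v^2 + 7v.
Cancel v^2 + 7v from numerator and denominator to get the reduced form.

(v^3 - v^2 + 47v - 1071)/(5v^2 - 80v + 275)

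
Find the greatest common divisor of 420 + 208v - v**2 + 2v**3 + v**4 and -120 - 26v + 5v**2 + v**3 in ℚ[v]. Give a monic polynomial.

By polynomial division,
  v**4 + 2v**3 - v**2 + 208v + 420 = (v - 3)(v**3 + 5v**2 - 26v - 120) + (40v**2 + 250v + 60)
  v**3 + 5v**2 - 26v - 120 = ((1/40)v - 1/32)(40v**2 + 250v + 60) + (-(315/16)v - 945/8)
  40v**2 + 250v + 60 = (-(128/63)v - 32/63)(-(315/16)v - 945/8) + (0)
Last nonzero remainder: -(315/16)v - 945/8. Dividing through by -315/16 gives the monic gcd v + 6.

6 + v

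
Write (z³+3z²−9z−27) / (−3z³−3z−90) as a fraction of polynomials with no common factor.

(−z²+9)/(3z²−9z+30)

By polynomial division,
  z³+3z²−9z−27 = (−1/3)(−3z³−3z−90) + (3z²−10z−57)
  −3z³−3z−90 = (−z−10/3)(3z²−10z−57) + (−(280/3)z−280)
  3z²−10z−57 = (−(9/280)z+57/280)(−(280/3)z−280) + (0)
Last nonzero remainder: −(280/3)z−280. Dividing through by −280/3 gives the monic gcd z+3.
Cancel z+3 from numerator and denominator to get the reduced form.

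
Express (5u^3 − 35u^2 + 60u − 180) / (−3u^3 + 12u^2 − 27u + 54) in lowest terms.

(−5u + 30)/(3u − 9)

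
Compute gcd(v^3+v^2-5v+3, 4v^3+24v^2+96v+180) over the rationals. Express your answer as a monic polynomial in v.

v+3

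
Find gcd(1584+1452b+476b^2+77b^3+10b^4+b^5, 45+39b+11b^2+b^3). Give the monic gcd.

9+6b+b^2

Apply the Euclidean algorithm:
  b^5+10b^4+77b^3+476b^2+1452b+1584 = (b^2−b+49)(b^3+11b^2+39b+45) + (−69b^2−414b−621)
  b^3+11b^2+39b+45 = (−(1/69)b−5/69)(−69b^2−414b−621) + (0)
Last nonzero remainder: −69b^2−414b−621. Dividing through by −69 gives the monic gcd b^2+6b+9.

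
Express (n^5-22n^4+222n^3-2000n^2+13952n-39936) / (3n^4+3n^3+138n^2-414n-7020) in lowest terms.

Repeated division with remainder:
  n^5-22n^4+222n^3-2000n^2+13952n-39936 = ((1/3)n-23/3)(3n^4+3n^3+138n^2-414n-7020) + (199n^3-804n^2+13118n-93756)
  3n^4+3n^3+138n^2-414n-7020 = ((3/199)n+3009/39601)(199n^3-804n^2+13118n-93756) + ((52728/39601)n^2+(105456/39601)n+4112784/39601)
  199n^3-804n^2+13118n-93756 = ((7880599/52728)n-23800201/26364)((52728/39601)n^2+(105456/39601)n+4112784/39601) + (0)
Last nonzero remainder: (52728/39601)n^2+(105456/39601)n+4112784/39601. Dividing through by 52728/39601 gives the monic gcd n^2+2n+78.
Cancel n^2+2n+78 from numerator and denominator to get the reduced form.

(n^3-24n^2+192n-512)/(3n^2-3n-90)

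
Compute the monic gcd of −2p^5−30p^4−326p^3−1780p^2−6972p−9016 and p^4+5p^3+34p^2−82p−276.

Euclidean algorithm in ℚ[p]:
  −2p^5−30p^4−326p^3−1780p^2−6972p−9016 = (−2p−20)(p^4+5p^3+34p^2−82p−276) + (−158p^3−1264p^2−9164p−14536)
  p^4+5p^3+34p^2−82p−276 = (−(1/158)p+3/158)(−158p^3−1264p^2−9164p−14536) + (0)
Last nonzero remainder: −158p^3−1264p^2−9164p−14536. Dividing through by −158 gives the monic gcd p^3+8p^2+58p+92.

p^3+8p^2+58p+92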